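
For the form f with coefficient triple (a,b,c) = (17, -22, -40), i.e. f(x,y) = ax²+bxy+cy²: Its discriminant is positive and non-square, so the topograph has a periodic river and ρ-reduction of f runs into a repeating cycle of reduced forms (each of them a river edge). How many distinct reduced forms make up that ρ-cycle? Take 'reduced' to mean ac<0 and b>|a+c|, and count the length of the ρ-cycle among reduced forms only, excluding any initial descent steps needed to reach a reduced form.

D = 3204, ⌊√D⌋ = 56
descent: ρ → (-40,22,17)
descent: ρ → (17,46,-16)  [lands on river]
river: ρ → (-16,50,11)
river: ρ → (11,38,-40)
river: ρ → (-40,42,9)
river: ρ → (9,48,-25)
river: ρ → (-25,52,5)
river: ρ → (5,48,-45)
river: ρ → (-45,42,8)
river: ρ → (8,54,-9)
river: ρ → (-9,54,8)
river: ρ → (8,42,-45)
river: ρ → (-45,48,5)
river: ρ → (5,52,-25)
river: ρ → (-25,48,9)
river: ρ → (9,42,-40)
river: ρ → (-40,38,11)
river: ρ → (11,50,-16)
river: ρ → (-16,46,17)
river: ρ → (17,56,-1)
river: ρ → (-1,56,17)
ρ-cycle length = 20 (tail of 2 descent steps not counted)

20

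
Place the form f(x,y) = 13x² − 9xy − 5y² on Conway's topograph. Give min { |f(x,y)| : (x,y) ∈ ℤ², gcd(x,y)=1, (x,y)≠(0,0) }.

descent: ρ → (-5,9,13)  [lands on river]
river: ρ → (13,17,-1)
river: ρ → (-1,17,13)
river: ρ → (13,9,-5)
river: ρ → (-5,11,11)
river: ρ → (11,11,-5)
closes: descent 1, river 6
min |a| on river = 1

1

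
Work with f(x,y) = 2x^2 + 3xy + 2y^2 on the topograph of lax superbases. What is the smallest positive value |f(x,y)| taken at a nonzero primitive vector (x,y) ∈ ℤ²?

translate: b→-1 (≡3 mod 4), so (2,3,2)→(2,-1,1)
flip: (2,-1,1)→(1,1,2)
reduced (well bottom): (1,1,2) with a≤c, −a<b≤a
well minimum = a = 1

1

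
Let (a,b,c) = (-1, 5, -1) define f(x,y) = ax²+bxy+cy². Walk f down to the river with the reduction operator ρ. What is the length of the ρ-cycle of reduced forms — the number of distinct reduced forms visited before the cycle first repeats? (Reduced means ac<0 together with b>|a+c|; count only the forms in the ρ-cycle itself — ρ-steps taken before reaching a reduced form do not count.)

D = 21, ⌊√D⌋ = 4
descent: ρ → (-1,3,3)  [lands on river]
river: ρ → (3,3,-1)
ρ-cycle length = 2 (tail of 1 descent step not counted)

2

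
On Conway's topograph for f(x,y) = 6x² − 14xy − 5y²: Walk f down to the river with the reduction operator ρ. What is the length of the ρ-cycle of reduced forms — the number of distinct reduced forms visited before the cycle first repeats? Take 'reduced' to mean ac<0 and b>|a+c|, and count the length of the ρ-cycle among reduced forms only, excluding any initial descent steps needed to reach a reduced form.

D = 316, ⌊√D⌋ = 17
descent: ρ → (-5,14,6)  [lands on river]
river: ρ → (6,10,-9)
river: ρ → (-9,8,7)
river: ρ → (7,6,-10)
river: ρ → (-10,14,3)
river: ρ → (3,16,-5)
ρ-cycle length = 6 (tail of 1 descent step not counted)

6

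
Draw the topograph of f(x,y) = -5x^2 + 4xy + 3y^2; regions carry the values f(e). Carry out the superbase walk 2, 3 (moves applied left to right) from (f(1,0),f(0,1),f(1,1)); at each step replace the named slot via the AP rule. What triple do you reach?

start (-5,3,2) = (f(1,0),f(0,1),f(1,1))
replace slot 2: 2·((-5)+2) − 3 = -9 → (-5,-9,2)
replace slot 3: 2·((-5)+(-9)) − 2 = -30 → (-5,-9,-30)

-5,-9,-30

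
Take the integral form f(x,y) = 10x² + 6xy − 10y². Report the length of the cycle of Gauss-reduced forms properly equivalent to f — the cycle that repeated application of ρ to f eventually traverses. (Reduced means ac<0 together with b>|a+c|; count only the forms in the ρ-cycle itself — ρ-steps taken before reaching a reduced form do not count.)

D = 436, ⌊√D⌋ = 20
river: ρ → (-10,14,6)
river: ρ → (6,10,-14)
river: ρ → (-14,18,2)
river: ρ → (2,18,-14)
river: ρ → (-14,10,6)
river: ρ → (6,14,-10)
river: ρ → (-10,6,10)
river: ρ → (10,14,-6)
river: ρ → (-6,10,14)
river: ρ → (14,18,-2)
river: ρ → (-2,18,14)
river: ρ → (14,10,-6)
river: ρ → (-6,14,10)
river: ρ → (10,6,-10)
ρ-cycle length = 14 (tail of 0 descent steps not counted)

14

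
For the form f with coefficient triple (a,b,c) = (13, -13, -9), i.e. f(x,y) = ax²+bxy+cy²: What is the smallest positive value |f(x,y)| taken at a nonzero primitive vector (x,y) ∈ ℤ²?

descent: ρ → (-9,13,13)  [lands on river]
river: ρ → (13,13,-9)
river: ρ → (-9,23,3)
river: ρ → (3,25,-1)
river: ρ → (-1,25,3)
river: ρ → (3,23,-9)
closes: descent 1, river 6
min |a| on river = 1

1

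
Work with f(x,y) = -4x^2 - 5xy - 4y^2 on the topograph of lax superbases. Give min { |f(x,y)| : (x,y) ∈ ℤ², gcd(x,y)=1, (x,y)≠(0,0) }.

translate: b→-3 (≡5 mod 8), so (4,5,4)→(4,-3,3)
flip: (4,-3,3)→(3,3,4)
reduced (well bottom): (3,3,4) with a≤c, −a<b≤a
well minimum |f| = |-3| = 3 (negative-definite)

3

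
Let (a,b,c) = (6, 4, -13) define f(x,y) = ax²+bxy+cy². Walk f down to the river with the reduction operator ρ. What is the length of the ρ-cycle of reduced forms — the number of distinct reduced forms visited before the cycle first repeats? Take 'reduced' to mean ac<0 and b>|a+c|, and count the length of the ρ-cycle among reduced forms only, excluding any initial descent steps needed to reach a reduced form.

D = 328, ⌊√D⌋ = 18
descent: ρ → (-13,-4,6)
descent: ρ → (6,16,-3)  [lands on river]
river: ρ → (-3,14,11)
river: ρ → (11,8,-6)
river: ρ → (-6,16,3)
river: ρ → (3,14,-11)
river: ρ → (-11,8,6)
ρ-cycle length = 6 (tail of 2 descent steps not counted)

6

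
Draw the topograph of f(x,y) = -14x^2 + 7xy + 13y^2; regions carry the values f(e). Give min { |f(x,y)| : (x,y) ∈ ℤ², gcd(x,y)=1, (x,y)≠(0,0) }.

river: ρ → (13,19,-8)
river: ρ → (-8,13,19)
river: ρ → (19,25,-2)
river: ρ → (-2,27,6)
river: ρ → (6,21,-14)
river: ρ → (-14,7,13)
closes: descent 0, river 6
min |a| on river = 2

2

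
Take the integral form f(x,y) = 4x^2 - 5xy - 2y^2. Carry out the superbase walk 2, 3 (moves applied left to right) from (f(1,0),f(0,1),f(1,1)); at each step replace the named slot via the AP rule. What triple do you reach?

start (4,-2,-3) = (f(1,0),f(0,1),f(1,1))
replace slot 2: 2·(4+(-3)) − (-2) = 4 → (4,4,-3)
replace slot 3: 2·(4+4) − (-3) = 19 → (4,4,19)

4,4,19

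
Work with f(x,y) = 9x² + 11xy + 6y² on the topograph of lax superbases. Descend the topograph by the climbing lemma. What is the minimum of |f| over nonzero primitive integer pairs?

translate: b→-7 (≡11 mod 18), so (9,11,6)→(9,-7,4)
flip: (9,-7,4)→(4,7,9)
translate: b→-1 (≡7 mod 8), so (4,7,9)→(4,-1,6)
reduced (well bottom): (4,-1,6) with a≤c, −a<b≤a
well minimum = a = 4

4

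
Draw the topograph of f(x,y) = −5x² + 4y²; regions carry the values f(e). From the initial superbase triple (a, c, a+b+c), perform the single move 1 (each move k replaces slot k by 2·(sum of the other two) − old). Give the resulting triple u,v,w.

start (-5,4,-1) = (f(1,0),f(0,1),f(1,1))
replace slot 1: 2·(4+(-1)) − (-5) = 11 → (11,4,-1)

11,4,-1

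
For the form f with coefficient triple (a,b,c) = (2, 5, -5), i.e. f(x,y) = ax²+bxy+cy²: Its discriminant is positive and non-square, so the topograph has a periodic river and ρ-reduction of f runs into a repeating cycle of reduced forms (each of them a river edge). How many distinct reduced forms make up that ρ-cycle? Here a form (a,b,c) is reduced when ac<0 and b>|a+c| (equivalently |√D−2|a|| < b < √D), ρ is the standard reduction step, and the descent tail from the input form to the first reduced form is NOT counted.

D = 65, ⌊√D⌋ = 8
river: ρ → (-5,5,2)
river: ρ → (2,7,-2)
river: ρ → (-2,5,5)
river: ρ → (5,5,-2)
river: ρ → (-2,7,2)
river: ρ → (2,5,-5)
ρ-cycle length = 6 (tail of 0 descent steps not counted)

6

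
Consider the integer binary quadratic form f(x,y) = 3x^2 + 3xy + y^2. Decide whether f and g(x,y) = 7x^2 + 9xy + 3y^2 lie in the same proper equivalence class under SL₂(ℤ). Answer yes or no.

D₁ = -3, D₂ = -3
f: flip: (3,3,1)→(1,-3,3)
f: translate: b→1 (≡-3 mod 2), so (1,-3,3)→(1,1,1)
f: reduced (well bottom): (1,1,1) with a≤c, −a<b≤a
g: translate: b→-5 (≡9 mod 14), so (7,9,3)→(7,-5,1)
g: flip: (7,-5,1)→(1,5,7)
g: translate: b→1 (≡5 mod 2), so (1,5,7)→(1,1,1)
g: reduced (well bottom): (1,1,1) with a≤c, −a<b≤a
reduced forms (1, 1, 1) vs (1, 1, 1) ⇒ equivalent

yes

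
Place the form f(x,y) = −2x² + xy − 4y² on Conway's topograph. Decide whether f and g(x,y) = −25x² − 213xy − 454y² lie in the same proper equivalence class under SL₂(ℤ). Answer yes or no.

D₁ = -31, D₂ = -31
f is negative-definite; reduce −f:
−f: reduced (well bottom): (2,-1,4) with a≤c, −a<b≤a
flip sign back: reduced form of f is (-2,1,-4)
g is negative-definite; reduce −g:
−g: translate: b→13 (≡213 mod 50), so (25,213,454)→(25,13,2)
−g: flip: (25,13,2)→(2,-13,25)
−g: translate: b→-1 (≡-13 mod 4), so (2,-13,25)→(2,-1,4)
−g: reduced (well bottom): (2,-1,4) with a≤c, −a<b≤a
flip sign back: reduced form of g is (-2,1,-4)
reduced forms (-2, 1, -4) vs (-2, 1, -4) ⇒ equivalent

yes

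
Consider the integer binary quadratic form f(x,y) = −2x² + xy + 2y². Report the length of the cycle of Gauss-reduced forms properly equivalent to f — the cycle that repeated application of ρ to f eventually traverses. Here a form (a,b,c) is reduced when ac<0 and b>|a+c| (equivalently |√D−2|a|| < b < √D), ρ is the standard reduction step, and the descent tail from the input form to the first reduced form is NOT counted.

D = 17, ⌊√D⌋ = 4
river: ρ → (2,3,-1)
river: ρ → (-1,3,2)
river: ρ → (2,1,-2)
river: ρ → (-2,3,1)
river: ρ → (1,3,-2)
river: ρ → (-2,1,2)
ρ-cycle length = 6 (tail of 0 descent steps not counted)

6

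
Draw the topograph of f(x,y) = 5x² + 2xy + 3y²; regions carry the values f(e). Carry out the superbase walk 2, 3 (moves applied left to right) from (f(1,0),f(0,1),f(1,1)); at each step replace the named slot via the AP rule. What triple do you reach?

start (5,3,10) = (f(1,0),f(0,1),f(1,1))
replace slot 2: 2·(5+10) − 3 = 27 → (5,27,10)
replace slot 3: 2·(5+27) − 10 = 54 → (5,27,54)

5,27,54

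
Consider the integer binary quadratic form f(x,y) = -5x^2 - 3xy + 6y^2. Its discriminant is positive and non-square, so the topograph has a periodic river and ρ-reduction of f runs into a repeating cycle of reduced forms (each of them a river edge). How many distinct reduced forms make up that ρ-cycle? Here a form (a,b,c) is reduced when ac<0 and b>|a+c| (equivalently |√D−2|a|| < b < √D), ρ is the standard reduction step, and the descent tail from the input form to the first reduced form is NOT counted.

D = 129, ⌊√D⌋ = 11
descent: ρ → (6,3,-5)  [lands on river]
river: ρ → (-5,7,4)
river: ρ → (4,9,-3)
river: ρ → (-3,9,4)
river: ρ → (4,7,-5)
river: ρ → (-5,3,6)
river: ρ → (6,9,-2)
river: ρ → (-2,11,1)
river: ρ → (1,11,-2)
river: ρ → (-2,9,6)
ρ-cycle length = 10 (tail of 1 descent step not counted)

10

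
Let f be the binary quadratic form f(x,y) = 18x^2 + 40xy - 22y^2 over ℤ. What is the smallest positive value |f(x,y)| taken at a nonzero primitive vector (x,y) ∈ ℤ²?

river: ρ → (-22,48,10)
river: ρ → (10,52,-12)
river: ρ → (-12,44,26)
river: ρ → (26,8,-30)
river: ρ → (-30,52,4)
river: ρ → (4,52,-30)
river: ρ → (-30,8,26)
river: ρ → (26,44,-12)
river: ρ → (-12,52,10)
river: ρ → (10,48,-22)
river: ρ → (-22,40,18)
river: ρ → (18,32,-30)
river: ρ → (-30,28,20)
river: ρ → (20,52,-6)
river: ρ → (-6,56,2)
river: ρ → (2,56,-6)
river: ρ → (-6,52,20)
river: ρ → (20,28,-30)
river: ρ → (-30,32,18)
river: ρ → (18,40,-22)
closes: descent 0, river 20
min |a| on river = 2

2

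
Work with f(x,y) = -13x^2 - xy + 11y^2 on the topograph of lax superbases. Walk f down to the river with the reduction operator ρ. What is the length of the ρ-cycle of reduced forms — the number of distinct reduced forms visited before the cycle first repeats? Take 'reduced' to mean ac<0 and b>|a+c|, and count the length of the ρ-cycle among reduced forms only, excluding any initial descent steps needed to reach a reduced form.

D = 573, ⌊√D⌋ = 23
descent: ρ → (11,23,-1)  [lands on river]
river: ρ → (-1,23,11)
river: ρ → (11,21,-3)
river: ρ → (-3,21,11)
ρ-cycle length = 4 (tail of 1 descent step not counted)

4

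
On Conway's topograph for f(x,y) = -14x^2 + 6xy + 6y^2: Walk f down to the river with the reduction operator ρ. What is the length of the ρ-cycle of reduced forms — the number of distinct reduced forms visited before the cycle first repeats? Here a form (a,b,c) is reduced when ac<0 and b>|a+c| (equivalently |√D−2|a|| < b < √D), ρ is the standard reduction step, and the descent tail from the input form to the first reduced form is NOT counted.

D = 372, ⌊√D⌋ = 19
descent: ρ → (6,18,-2)  [lands on river]
river: ρ → (-2,18,6)
ρ-cycle length = 2 (tail of 1 descent step not counted)

2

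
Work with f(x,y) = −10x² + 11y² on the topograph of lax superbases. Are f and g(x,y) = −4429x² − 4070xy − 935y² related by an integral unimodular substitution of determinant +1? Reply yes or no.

D₁ = 440, D₂ = 440
river cycle of f (length 2): (-10, 20, 1), (1, 20, -10)
river cycle of g (length 2): (1, 20, -10), (-10, 20, 1)
cycles coincide ⇒ equivalent

yes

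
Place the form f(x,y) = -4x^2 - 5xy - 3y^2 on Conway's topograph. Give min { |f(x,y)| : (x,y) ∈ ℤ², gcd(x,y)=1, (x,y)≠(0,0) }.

translate: b→-3 (≡5 mod 8), so (4,5,3)→(4,-3,2)
flip: (4,-3,2)→(2,3,4)
translate: b→-1 (≡3 mod 4), so (2,3,4)→(2,-1,3)
reduced (well bottom): (2,-1,3) with a≤c, −a<b≤a
well minimum |f| = |-2| = 2 (negative-definite)

2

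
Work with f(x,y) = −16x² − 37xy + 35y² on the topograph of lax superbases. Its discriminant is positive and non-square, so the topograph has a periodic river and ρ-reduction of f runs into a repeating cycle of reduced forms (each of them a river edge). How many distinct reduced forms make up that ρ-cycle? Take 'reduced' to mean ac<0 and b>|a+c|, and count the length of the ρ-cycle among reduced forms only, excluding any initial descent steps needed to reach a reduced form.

D = 3609, ⌊√D⌋ = 60
descent: ρ → (35,37,-16)  [lands on river]
river: ρ → (-16,59,2)
river: ρ → (2,57,-45)
river: ρ → (-45,33,14)
river: ρ → (14,51,-18)
river: ρ → (-18,57,5)
river: ρ → (5,53,-40)
river: ρ → (-40,27,18)
river: ρ → (18,45,-22)
river: ρ → (-22,43,20)
river: ρ → (20,37,-28)
river: ρ → (-28,19,29)
river: ρ → (29,39,-18)
river: ρ → (-18,33,35)
ρ-cycle length = 14 (tail of 1 descent step not counted)

14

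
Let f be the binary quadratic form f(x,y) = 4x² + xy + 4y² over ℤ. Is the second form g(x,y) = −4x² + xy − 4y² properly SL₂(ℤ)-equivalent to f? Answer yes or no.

D₁ = -63, D₂ = -63
f: reduced (well bottom): (4,1,4) with a≤c, −a<b≤a
g is negative-definite; reduce −g:
−g: flip: (4,-1,4)→(4,1,4)
−g: reduced (well bottom): (4,1,4) with a≤c, −a<b≤a
flip sign back: reduced form of g is (-4,-1,-4)
reduced forms (4, 1, 4) vs (-4, -1, -4) ⇒ inequivalent

no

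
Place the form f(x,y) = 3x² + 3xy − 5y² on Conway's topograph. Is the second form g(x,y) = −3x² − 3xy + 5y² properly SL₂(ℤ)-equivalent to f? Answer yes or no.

D₁ = 69, D₂ = 69
river cycle of f (length 4): (-5, 7, 1), (1, 7, -5), (-5, 3, 3), (3, 3, -5)
river cycle of g (length 4): (5, 3, -3), (-3, 3, 5), (5, 7, -1), (-1, 7, 5)
cycles differ ⇒ inequivalent

no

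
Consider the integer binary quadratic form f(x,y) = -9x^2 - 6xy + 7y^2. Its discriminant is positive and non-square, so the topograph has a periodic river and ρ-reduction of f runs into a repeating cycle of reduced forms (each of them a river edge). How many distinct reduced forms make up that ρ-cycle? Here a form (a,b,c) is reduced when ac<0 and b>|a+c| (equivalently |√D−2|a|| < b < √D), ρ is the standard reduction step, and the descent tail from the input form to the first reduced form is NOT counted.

D = 288, ⌊√D⌋ = 16
descent: ρ → (7,6,-9)  [lands on river]
river: ρ → (-9,12,4)
river: ρ → (4,12,-9)
river: ρ → (-9,6,7)
river: ρ → (7,8,-8)
river: ρ → (-8,8,7)
ρ-cycle length = 6 (tail of 1 descent step not counted)

6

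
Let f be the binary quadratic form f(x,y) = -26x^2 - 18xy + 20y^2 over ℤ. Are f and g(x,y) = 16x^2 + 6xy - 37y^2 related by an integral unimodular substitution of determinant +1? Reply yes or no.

D₁ = 2404, D₂ = 2404
river cycle of f (length 66): (20, 18, -26), (-26, 34, 12), (12, 38, -20), (-20, 42, 8), (8, 38, -30), (-30, 22, 16), (16, 42, -10), (-10, 38, 24), (24, 10, -24), (-24, 38, 10), … (56 more)
river cycle of g (length 62): (16, 38, -15), (-15, 22, 32), (32, 42, -5), (-5, 48, 5), (5, 42, -32), (-32, 22, 15), (15, 38, -16), (-16, 26, 27), (27, 28, -15), (-15, 32, 23), … (52 more)
cycles differ ⇒ inequivalent

no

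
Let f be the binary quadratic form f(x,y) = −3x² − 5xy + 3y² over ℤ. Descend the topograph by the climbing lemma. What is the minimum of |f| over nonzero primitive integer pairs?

descent: ρ → (3,5,-3)  [lands on river]
river: ρ → (-3,7,1)
river: ρ → (1,7,-3)
river: ρ → (-3,5,3)
river: ρ → (3,7,-1)
river: ρ → (-1,7,3)
closes: descent 1, river 6
min |a| on river = 1

1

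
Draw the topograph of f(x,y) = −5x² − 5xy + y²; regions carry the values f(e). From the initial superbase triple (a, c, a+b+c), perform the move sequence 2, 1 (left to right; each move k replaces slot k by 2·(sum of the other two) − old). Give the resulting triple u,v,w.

start (-5,1,-9) = (f(1,0),f(0,1),f(1,1))
replace slot 2: 2·((-5)+(-9)) − 1 = -29 → (-5,-29,-9)
replace slot 1: 2·((-29)+(-9)) − (-5) = -71 → (-71,-29,-9)

-71,-29,-9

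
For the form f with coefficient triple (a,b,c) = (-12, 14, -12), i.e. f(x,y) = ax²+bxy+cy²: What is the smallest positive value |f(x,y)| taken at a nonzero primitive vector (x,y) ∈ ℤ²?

translate: b→10 (≡-14 mod 24), so (12,-14,12)→(12,10,10)
flip: (12,10,10)→(10,-10,12)
translate: b→10 (≡-10 mod 20), so (10,-10,12)→(10,10,12)
reduced (well bottom): (10,10,12) with a≤c, −a<b≤a
well minimum |f| = |-10| = 10 (negative-definite)

10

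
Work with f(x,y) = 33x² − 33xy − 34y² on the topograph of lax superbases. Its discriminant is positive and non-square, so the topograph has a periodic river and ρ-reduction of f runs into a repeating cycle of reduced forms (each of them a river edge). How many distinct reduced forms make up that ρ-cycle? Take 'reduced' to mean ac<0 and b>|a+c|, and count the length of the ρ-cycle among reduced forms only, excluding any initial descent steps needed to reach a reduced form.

D = 5577, ⌊√D⌋ = 74
descent: ρ → (-34,33,33)  [lands on river]
river: ρ → (33,33,-34)
river: ρ → (-34,35,32)
river: ρ → (32,29,-37)
river: ρ → (-37,45,24)
river: ρ → (24,51,-31)
river: ρ → (-31,73,2)
river: ρ → (2,71,-67)
river: ρ → (-67,63,6)
river: ρ → (6,69,-34)
river: ρ → (-34,67,8)
river: ρ → (8,61,-58)
river: ρ → (-58,55,11)
river: ρ → (11,55,-58)
river: ρ → (-58,61,8)
river: ρ → (8,67,-34)
river: ρ → (-34,69,6)
river: ρ → (6,63,-67)
river: ρ → (-67,71,2)
river: ρ → (2,73,-31)
river: ρ → (-31,51,24)
river: ρ → (24,45,-37)
river: ρ → (-37,29,32)
river: ρ → (32,35,-34)
ρ-cycle length = 24 (tail of 1 descent step not counted)

24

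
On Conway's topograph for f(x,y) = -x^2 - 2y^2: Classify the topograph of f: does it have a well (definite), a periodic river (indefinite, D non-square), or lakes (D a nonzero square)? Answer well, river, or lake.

D = b²−4ac = 0² − 4·(-1)·(-2) = -8
D < 0 ⇒ definite ⇒ every region one sign ⇒ single well

well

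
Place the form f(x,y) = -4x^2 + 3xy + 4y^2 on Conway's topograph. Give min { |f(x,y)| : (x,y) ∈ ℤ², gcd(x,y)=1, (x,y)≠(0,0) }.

river: ρ → (4,5,-3)
river: ρ → (-3,7,2)
river: ρ → (2,5,-6)
river: ρ → (-6,7,1)
river: ρ → (1,7,-6)
river: ρ → (-6,5,2)
river: ρ → (2,7,-3)
river: ρ → (-3,5,4)
river: ρ → (4,3,-4)
river: ρ → (-4,5,3)
river: ρ → (3,7,-2)
river: ρ → (-2,5,6)
river: ρ → (6,7,-1)
river: ρ → (-1,7,6)
river: ρ → (6,5,-2)
river: ρ → (-2,7,3)
river: ρ → (3,5,-4)
river: ρ → (-4,3,4)
closes: descent 0, river 18
min |a| on river = 1

1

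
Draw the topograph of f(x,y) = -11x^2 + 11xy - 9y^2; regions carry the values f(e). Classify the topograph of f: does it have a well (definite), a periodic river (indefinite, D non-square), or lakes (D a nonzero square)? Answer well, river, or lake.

D = b²−4ac = 11² − 4·(-11)·(-9) = -275
D < 0 ⇒ definite ⇒ every region one sign ⇒ single well

well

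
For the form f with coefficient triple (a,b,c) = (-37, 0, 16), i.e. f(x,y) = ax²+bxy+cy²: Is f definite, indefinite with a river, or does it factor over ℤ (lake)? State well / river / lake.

D = b²−4ac = 0² − 4·(-37)·16 = 2368
D > 0 non-square ⇒ indefinite ⇒ periodic river

river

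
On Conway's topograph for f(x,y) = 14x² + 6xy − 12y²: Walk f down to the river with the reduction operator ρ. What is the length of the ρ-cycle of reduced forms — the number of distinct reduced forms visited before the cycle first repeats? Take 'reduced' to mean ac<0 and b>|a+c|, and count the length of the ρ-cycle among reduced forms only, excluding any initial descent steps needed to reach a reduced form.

D = 708, ⌊√D⌋ = 26
river: ρ → (-12,18,8)
river: ρ → (8,14,-16)
river: ρ → (-16,18,6)
river: ρ → (6,18,-16)
river: ρ → (-16,14,8)
river: ρ → (8,18,-12)
river: ρ → (-12,6,14)
river: ρ → (14,22,-4)
river: ρ → (-4,26,2)
river: ρ → (2,26,-4)
river: ρ → (-4,22,14)
river: ρ → (14,6,-12)
ρ-cycle length = 12 (tail of 0 descent steps not counted)

12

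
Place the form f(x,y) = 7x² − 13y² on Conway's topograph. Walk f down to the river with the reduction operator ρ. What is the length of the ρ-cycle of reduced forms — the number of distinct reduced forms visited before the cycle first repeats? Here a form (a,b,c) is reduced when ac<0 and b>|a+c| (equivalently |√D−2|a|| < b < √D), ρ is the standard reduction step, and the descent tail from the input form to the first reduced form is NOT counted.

D = 364, ⌊√D⌋ = 19
descent: ρ → (-13,0,7)
descent: ρ → (7,14,-6)  [lands on river]
river: ρ → (-6,10,11)
river: ρ → (11,12,-5)
river: ρ → (-5,18,2)
river: ρ → (2,18,-5)
river: ρ → (-5,12,11)
river: ρ → (11,10,-6)
river: ρ → (-6,14,7)
ρ-cycle length = 8 (tail of 2 descent steps not counted)

8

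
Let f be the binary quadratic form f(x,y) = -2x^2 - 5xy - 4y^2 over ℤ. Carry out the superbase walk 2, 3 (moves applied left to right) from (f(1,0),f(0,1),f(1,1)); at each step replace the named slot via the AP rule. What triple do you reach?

start (-2,-4,-11) = (f(1,0),f(0,1),f(1,1))
replace slot 2: 2·((-2)+(-11)) − (-4) = -22 → (-2,-22,-11)
replace slot 3: 2·((-2)+(-22)) − (-11) = -37 → (-2,-22,-37)

-2,-22,-37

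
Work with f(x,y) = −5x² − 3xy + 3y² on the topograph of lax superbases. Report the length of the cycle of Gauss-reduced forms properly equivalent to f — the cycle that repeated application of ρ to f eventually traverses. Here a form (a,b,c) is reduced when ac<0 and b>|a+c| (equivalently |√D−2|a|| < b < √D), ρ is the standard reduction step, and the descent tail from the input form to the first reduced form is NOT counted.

D = 69, ⌊√D⌋ = 8
descent: ρ → (3,3,-5)  [lands on river]
river: ρ → (-5,7,1)
river: ρ → (1,7,-5)
river: ρ → (-5,3,3)
ρ-cycle length = 4 (tail of 1 descent step not counted)

4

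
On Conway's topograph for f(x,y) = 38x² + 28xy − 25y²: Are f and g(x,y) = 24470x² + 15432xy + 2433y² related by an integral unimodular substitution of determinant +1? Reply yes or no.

D₁ = 4584, D₂ = 4584
river cycle of f (length 16): (-25, 22, 41), (41, 60, -6), (-6, 60, 41), (41, 22, -25), (-25, 28, 38), (38, 48, -15), (-15, 42, 47), (47, 52, -10), (-10, 48, 57), (57, 66, -1), … (6 more)
river cycle of g (length 16): (-15, 48, 38), (38, 28, -25), (-25, 22, 41), (41, 60, -6), (-6, 60, 41), (41, 22, -25), (-25, 28, 38), (38, 48, -15), (-15, 42, 47), (47, 52, -10), … (6 more)
cycles coincide ⇒ equivalent

yes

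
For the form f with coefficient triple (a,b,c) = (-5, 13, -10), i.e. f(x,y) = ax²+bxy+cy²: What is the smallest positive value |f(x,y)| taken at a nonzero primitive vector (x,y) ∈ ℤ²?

translate: b→-3 (≡-13 mod 10), so (5,-13,10)→(5,-3,2)
flip: (5,-3,2)→(2,3,5)
translate: b→-1 (≡3 mod 4), so (2,3,5)→(2,-1,4)
reduced (well bottom): (2,-1,4) with a≤c, −a<b≤a
well minimum |f| = |-2| = 2 (negative-definite)

2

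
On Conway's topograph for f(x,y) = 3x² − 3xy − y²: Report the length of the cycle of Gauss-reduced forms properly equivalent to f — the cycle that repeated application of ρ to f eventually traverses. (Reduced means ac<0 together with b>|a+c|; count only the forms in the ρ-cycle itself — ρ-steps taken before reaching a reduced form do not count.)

D = 21, ⌊√D⌋ = 4
descent: ρ → (-1,3,3)  [lands on river]
river: ρ → (3,3,-1)
ρ-cycle length = 2 (tail of 1 descent step not counted)

2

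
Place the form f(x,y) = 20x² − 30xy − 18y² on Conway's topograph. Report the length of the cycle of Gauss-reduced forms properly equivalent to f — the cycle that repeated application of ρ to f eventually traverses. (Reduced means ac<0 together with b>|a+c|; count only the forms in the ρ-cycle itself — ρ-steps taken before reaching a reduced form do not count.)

D = 2340, ⌊√D⌋ = 48
descent: ρ → (-18,30,20)  [lands on river]
river: ρ → (20,10,-28)
river: ρ → (-28,46,2)
river: ρ → (2,46,-28)
river: ρ → (-28,10,20)
river: ρ → (20,30,-18)
river: ρ → (-18,42,8)
river: ρ → (8,38,-28)
river: ρ → (-28,18,18)
river: ρ → (18,18,-28)
river: ρ → (-28,38,8)
river: ρ → (8,42,-18)
ρ-cycle length = 12 (tail of 1 descent step not counted)

12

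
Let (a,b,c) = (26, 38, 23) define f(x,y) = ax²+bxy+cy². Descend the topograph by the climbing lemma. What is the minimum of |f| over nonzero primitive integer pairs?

translate: b→-14 (≡38 mod 52), so (26,38,23)→(26,-14,11)
flip: (26,-14,11)→(11,14,26)
translate: b→-8 (≡14 mod 22), so (11,14,26)→(11,-8,23)
reduced (well bottom): (11,-8,23) with a≤c, −a<b≤a
well minimum = a = 11

11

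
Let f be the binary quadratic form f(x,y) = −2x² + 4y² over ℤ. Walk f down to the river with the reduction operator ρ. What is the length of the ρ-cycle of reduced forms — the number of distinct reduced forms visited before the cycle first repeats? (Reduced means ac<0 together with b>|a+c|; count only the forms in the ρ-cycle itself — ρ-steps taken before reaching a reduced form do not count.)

D = 32, ⌊√D⌋ = 5
descent: ρ → (4,0,-2)
descent: ρ → (-2,4,2)  [lands on river]
river: ρ → (2,4,-2)
ρ-cycle length = 2 (tail of 2 descent steps not counted)

2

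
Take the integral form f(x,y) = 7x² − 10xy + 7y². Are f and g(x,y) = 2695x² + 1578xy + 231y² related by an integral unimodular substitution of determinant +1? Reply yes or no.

D₁ = -96, D₂ = -96
f: translate: b→4 (≡-10 mod 14), so (7,-10,7)→(7,4,4)
f: flip: (7,4,4)→(4,-4,7)
f: translate: b→4 (≡-4 mod 8), so (4,-4,7)→(4,4,7)
f: reduced (well bottom): (4,4,7) with a≤c, −a<b≤a
g: flip: (2695,1578,231)→(231,-1578,2695)
g: translate: b→-192 (≡-1578 mod 462), so (231,-1578,2695)→(231,-192,40)
g: flip: (231,-192,40)→(40,192,231)
g: translate: b→32 (≡192 mod 80), so (40,192,231)→(40,32,7)
g: flip: (40,32,7)→(7,-32,40)
g: translate: b→-4 (≡-32 mod 14), so (7,-32,40)→(7,-4,4)
g: flip: (7,-4,4)→(4,4,7)
g: reduced (well bottom): (4,4,7) with a≤c, −a<b≤a
reduced forms (4, 4, 7) vs (4, 4, 7) ⇒ equivalent

yes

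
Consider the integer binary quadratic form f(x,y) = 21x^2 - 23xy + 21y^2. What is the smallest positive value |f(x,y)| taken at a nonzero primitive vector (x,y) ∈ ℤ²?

translate: b→19 (≡-23 mod 42), so (21,-23,21)→(21,19,19)
flip: (21,19,19)→(19,-19,21)
translate: b→19 (≡-19 mod 38), so (19,-19,21)→(19,19,21)
reduced (well bottom): (19,19,21) with a≤c, −a<b≤a
well minimum = a = 19

19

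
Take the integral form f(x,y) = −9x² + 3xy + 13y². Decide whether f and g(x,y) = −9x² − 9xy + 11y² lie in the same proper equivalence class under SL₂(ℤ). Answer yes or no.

D₁ = 477, D₂ = 477
river cycle of f (length 8): (-9, 21, 1), (1, 21, -9), (-9, 15, 7), (7, 13, -11), (-11, 9, 9), (9, 9, -11), (-11, 13, 7), (7, 15, -9)
river cycle of g (length 8): (11, 9, -9), (-9, 9, 11), (11, 13, -7), (-7, 15, 9), (9, 21, -1), (-1, 21, 9), (9, 15, -7), (-7, 13, 11)
cycles differ ⇒ inequivalent

no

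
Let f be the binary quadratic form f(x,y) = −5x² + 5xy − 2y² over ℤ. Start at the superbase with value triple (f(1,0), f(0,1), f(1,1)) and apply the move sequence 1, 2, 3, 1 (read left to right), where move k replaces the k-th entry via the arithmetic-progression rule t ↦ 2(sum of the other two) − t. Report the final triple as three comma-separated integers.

start (-5,-2,-2) = (f(1,0),f(0,1),f(1,1))
replace slot 1: 2·((-2)+(-2)) − (-5) = -3 → (-3,-2,-2)
replace slot 2: 2·((-3)+(-2)) − (-2) = -8 → (-3,-8,-2)
replace slot 3: 2·((-3)+(-8)) − (-2) = -20 → (-3,-8,-20)
replace slot 1: 2·((-8)+(-20)) − (-3) = -53 → (-53,-8,-20)

-53,-8,-20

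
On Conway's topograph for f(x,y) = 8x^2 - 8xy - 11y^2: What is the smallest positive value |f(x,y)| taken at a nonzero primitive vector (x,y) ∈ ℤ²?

descent: ρ → (-11,8,8)  [lands on river]
river: ρ → (8,8,-11)
river: ρ → (-11,14,5)
river: ρ → (5,16,-8)
river: ρ → (-8,16,5)
river: ρ → (5,14,-11)
closes: descent 1, river 6
min |a| on river = 5

5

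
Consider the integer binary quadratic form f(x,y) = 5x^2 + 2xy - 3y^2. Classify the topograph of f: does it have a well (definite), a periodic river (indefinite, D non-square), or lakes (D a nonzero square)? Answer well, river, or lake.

D = b²−4ac = 2² − 4·5·(-3) = 64
D = 8² is a perfect square ⇒ form factors over ℤ ⇒ lakes

lake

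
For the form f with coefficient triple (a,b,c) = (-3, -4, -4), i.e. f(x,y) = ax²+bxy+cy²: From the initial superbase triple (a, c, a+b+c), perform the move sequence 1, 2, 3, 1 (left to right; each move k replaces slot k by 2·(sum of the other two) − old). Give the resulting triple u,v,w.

start (-3,-4,-11) = (f(1,0),f(0,1),f(1,1))
replace slot 1: 2·((-4)+(-11)) − (-3) = -27 → (-27,-4,-11)
replace slot 2: 2·((-27)+(-11)) − (-4) = -72 → (-27,-72,-11)
replace slot 3: 2·((-27)+(-72)) − (-11) = -187 → (-27,-72,-187)
replace slot 1: 2·((-72)+(-187)) − (-27) = -491 → (-491,-72,-187)

-491,-72,-187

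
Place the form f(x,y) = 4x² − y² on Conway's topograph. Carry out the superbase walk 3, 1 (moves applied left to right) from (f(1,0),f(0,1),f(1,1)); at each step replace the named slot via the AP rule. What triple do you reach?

start (4,-1,3) = (f(1,0),f(0,1),f(1,1))
replace slot 3: 2·(4+(-1)) − 3 = 3 → (4,-1,3)
replace slot 1: 2·((-1)+3) − 4 = 0 → (0,-1,3)

0,-1,3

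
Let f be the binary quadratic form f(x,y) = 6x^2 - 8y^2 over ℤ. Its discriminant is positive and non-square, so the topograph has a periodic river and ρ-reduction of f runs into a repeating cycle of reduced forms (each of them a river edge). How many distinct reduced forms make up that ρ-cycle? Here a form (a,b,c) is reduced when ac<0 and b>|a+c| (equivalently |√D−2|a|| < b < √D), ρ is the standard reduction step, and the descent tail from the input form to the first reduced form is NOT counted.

D = 192, ⌊√D⌋ = 13
descent: ρ → (-8,0,6)
descent: ρ → (6,12,-2)  [lands on river]
river: ρ → (-2,12,6)
ρ-cycle length = 2 (tail of 2 descent steps not counted)

2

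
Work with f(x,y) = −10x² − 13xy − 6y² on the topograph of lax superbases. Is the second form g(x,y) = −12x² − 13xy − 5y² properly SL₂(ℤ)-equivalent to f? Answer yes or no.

D₁ = -71, D₂ = -71
f is negative-definite; reduce −f:
−f: translate: b→-7 (≡13 mod 20), so (10,13,6)→(10,-7,3)
−f: flip: (10,-7,3)→(3,7,10)
−f: translate: b→1 (≡7 mod 6), so (3,7,10)→(3,1,6)
−f: reduced (well bottom): (3,1,6) with a≤c, −a<b≤a
flip sign back: reduced form of f is (-3,-1,-6)
g is negative-definite; reduce −g:
−g: translate: b→-11 (≡13 mod 24), so (12,13,5)→(12,-11,4)
−g: flip: (12,-11,4)→(4,11,12)
−g: translate: b→3 (≡11 mod 8), so (4,11,12)→(4,3,5)
−g: reduced (well bottom): (4,3,5) with a≤c, −a<b≤a
flip sign back: reduced form of g is (-4,-3,-5)
reduced forms (-3, -1, -6) vs (-4, -3, -5) ⇒ inequivalent

no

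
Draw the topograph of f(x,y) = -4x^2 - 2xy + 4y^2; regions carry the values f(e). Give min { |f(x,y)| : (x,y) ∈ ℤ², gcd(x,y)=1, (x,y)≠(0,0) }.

descent: ρ → (4,2,-4)  [lands on river]
river: ρ → (-4,6,2)
river: ρ → (2,6,-4)
river: ρ → (-4,2,4)
river: ρ → (4,6,-2)
river: ρ → (-2,6,4)
closes: descent 1, river 6
min |a| on river = 2

2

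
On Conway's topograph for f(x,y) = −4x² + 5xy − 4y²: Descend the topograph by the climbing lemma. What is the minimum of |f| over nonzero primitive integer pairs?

translate: b→3 (≡-5 mod 8), so (4,-5,4)→(4,3,3)
flip: (4,3,3)→(3,-3,4)
translate: b→3 (≡-3 mod 6), so (3,-3,4)→(3,3,4)
reduced (well bottom): (3,3,4) with a≤c, −a<b≤a
well minimum |f| = |-3| = 3 (negative-definite)

3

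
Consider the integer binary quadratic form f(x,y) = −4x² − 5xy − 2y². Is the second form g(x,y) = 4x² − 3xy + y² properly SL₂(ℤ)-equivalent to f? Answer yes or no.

D₁ = -7, D₂ = -7
f is negative-definite; reduce −f:
−f: translate: b→-3 (≡5 mod 8), so (4,5,2)→(4,-3,1)
−f: flip: (4,-3,1)→(1,3,4)
−f: translate: b→1 (≡3 mod 2), so (1,3,4)→(1,1,2)
−f: reduced (well bottom): (1,1,2) with a≤c, −a<b≤a
flip sign back: reduced form of f is (-1,-1,-2)
g: flip: (4,-3,1)→(1,3,4)
g: translate: b→1 (≡3 mod 2), so (1,3,4)→(1,1,2)
g: reduced (well bottom): (1,1,2) with a≤c, −a<b≤a
reduced forms (-1, -1, -2) vs (1, 1, 2) ⇒ inequivalent

no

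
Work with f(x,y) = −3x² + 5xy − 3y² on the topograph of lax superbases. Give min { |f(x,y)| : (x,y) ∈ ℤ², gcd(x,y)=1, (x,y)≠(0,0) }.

translate: b→1 (≡-5 mod 6), so (3,-5,3)→(3,1,1)
flip: (3,1,1)→(1,-1,3)
translate: b→1 (≡-1 mod 2), so (1,-1,3)→(1,1,3)
reduced (well bottom): (1,1,3) with a≤c, −a<b≤a
well minimum |f| = |-1| = 1 (negative-definite)

1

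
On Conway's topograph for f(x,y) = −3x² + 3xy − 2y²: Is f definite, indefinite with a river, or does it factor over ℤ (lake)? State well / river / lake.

D = b²−4ac = 3² − 4·(-3)·(-2) = -15
D < 0 ⇒ definite ⇒ every region one sign ⇒ single well

well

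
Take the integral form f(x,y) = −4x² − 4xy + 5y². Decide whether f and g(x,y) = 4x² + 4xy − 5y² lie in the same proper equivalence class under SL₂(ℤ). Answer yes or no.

D₁ = 96, D₂ = 96
river cycle of f (length 4): (5, 4, -4), (-4, 4, 5), (5, 6, -3), (-3, 6, 5)
river cycle of g (length 4): (-5, 6, 3), (3, 6, -5), (-5, 4, 4), (4, 4, -5)
cycles differ ⇒ inequivalent

no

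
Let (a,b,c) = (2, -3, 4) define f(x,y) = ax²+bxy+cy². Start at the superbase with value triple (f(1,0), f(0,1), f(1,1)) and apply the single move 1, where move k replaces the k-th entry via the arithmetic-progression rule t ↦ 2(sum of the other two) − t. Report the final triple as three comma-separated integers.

start (2,4,3) = (f(1,0),f(0,1),f(1,1))
replace slot 1: 2·(4+3) − 2 = 12 → (12,4,3)

12,4,3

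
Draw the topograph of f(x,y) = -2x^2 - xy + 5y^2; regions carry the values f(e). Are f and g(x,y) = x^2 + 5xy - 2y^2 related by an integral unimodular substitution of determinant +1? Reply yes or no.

D₁ = 41, D₂ = 33
discriminants differ ⇒ not SL₂(ℤ)-equivalent

no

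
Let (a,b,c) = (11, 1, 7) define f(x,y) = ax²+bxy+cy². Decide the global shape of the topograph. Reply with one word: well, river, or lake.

D = b²−4ac = 1² − 4·11·7 = -307
D < 0 ⇒ definite ⇒ every region one sign ⇒ single well

well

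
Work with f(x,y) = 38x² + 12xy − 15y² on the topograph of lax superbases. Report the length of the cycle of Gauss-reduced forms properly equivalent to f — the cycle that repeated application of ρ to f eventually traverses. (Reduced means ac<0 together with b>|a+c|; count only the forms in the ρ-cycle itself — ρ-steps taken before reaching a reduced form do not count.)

D = 2424, ⌊√D⌋ = 49
descent: ρ → (-15,48,2)  [lands on river]
river: ρ → (2,48,-15)
river: ρ → (-15,42,11)
river: ρ → (11,46,-7)
river: ρ → (-7,38,35)
river: ρ → (35,32,-10)
river: ρ → (-10,48,3)
river: ρ → (3,48,-10)
river: ρ → (-10,32,35)
river: ρ → (35,38,-7)
river: ρ → (-7,46,11)
river: ρ → (11,42,-15)
ρ-cycle length = 12 (tail of 1 descent step not counted)

12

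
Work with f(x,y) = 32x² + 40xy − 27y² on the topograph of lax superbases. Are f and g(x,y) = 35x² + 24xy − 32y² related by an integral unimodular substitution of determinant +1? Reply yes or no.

D₁ = 5056, D₂ = 5056
river cycle of f (length 12): (-27, 68, 4), (4, 68, -27), (-27, 40, 32), (32, 24, -35), (-35, 46, 21), (21, 38, -43), (-43, 48, 16), (16, 48, -43), (-43, 38, 21), (21, 46, -35), … (2 more)
river cycle of g (length 12): (-32, 40, 27), (27, 68, -4), (-4, 68, 27), (27, 40, -32), (-32, 24, 35), (35, 46, -21), (-21, 38, 43), (43, 48, -16), (-16, 48, 43), (43, 38, -21), … (2 more)
cycles differ ⇒ inequivalent

no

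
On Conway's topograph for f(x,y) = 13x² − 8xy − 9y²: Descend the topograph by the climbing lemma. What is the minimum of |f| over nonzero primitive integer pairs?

descent: ρ → (-9,8,13)  [lands on river]
river: ρ → (13,18,-4)
river: ρ → (-4,22,3)
river: ρ → (3,20,-11)
river: ρ → (-11,2,12)
river: ρ → (12,22,-1)
river: ρ → (-1,22,12)
river: ρ → (12,2,-11)
river: ρ → (-11,20,3)
river: ρ → (3,22,-4)
river: ρ → (-4,18,13)
river: ρ → (13,8,-9)
river: ρ → (-9,10,12)
river: ρ → (12,14,-7)
river: ρ → (-7,14,12)
river: ρ → (12,10,-9)
closes: descent 1, river 16
min |a| on river = 1

1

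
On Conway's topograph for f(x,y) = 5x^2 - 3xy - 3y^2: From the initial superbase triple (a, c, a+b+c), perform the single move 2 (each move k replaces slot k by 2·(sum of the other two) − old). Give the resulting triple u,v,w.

start (5,-3,-1) = (f(1,0),f(0,1),f(1,1))
replace slot 2: 2·(5+(-1)) − (-3) = 11 → (5,11,-1)

5,11,-1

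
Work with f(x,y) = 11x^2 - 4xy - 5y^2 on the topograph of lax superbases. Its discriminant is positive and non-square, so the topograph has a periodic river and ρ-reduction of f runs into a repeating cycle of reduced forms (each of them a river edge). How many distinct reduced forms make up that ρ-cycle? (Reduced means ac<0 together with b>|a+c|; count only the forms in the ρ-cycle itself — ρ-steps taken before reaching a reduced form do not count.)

D = 236, ⌊√D⌋ = 15
descent: ρ → (-5,14,2)  [lands on river]
river: ρ → (2,14,-5)
river: ρ → (-5,6,10)
river: ρ → (10,14,-1)
river: ρ → (-1,14,10)
river: ρ → (10,6,-5)
ρ-cycle length = 6 (tail of 1 descent step not counted)

6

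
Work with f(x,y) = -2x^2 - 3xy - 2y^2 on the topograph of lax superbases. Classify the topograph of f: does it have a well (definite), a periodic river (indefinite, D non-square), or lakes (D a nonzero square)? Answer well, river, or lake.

D = b²−4ac = (-3)² − 4·(-2)·(-2) = -7
D < 0 ⇒ definite ⇒ every region one sign ⇒ single well

well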